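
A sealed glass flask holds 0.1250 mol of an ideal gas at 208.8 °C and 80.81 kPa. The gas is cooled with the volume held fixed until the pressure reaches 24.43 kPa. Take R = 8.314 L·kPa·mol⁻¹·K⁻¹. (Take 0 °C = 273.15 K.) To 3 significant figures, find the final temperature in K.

T₂ ≈ 146 K

Convert: T₁ = 481.9 K.
From PV = nRT: V₁ = nRT₁/P₁ = 6.198 L.
Isochoric, so P/T is constant: V₂ = V₁; T₂ = T₁·(P₂/P₁) = 145.7 K.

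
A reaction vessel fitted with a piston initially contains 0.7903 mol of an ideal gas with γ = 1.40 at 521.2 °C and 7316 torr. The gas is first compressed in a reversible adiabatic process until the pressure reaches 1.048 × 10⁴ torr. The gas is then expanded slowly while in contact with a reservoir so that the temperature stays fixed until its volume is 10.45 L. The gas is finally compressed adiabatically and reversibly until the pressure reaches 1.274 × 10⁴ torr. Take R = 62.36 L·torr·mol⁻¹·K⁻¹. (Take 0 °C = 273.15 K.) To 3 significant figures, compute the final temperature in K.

T₄ ≈ 1.21e+03 K

Convert: T₁ = 794.4 K.
From PV = nRT: V₁ = nRT₁/P₁ = 5.351 L.
Reversible adiabatic, γ = 1.40: T₂ = T₁·(P₂/P₁)^((γ−1)/γ) = 880.3 K; V₂ = V₁·(P₁/P₂)^(1/γ) = 4.139 L.
T constant ⇒ Boyle's law P V = const: T₃ = T₂; P₃ = P₂·(V₂/V₃) = 4151 torr.
Adiabatic (γ = 1.40), T V^(γ−1) and P V^γ constant: T₄ = T₃·(P₄/P₃)^((γ−1)/γ) = 1213 K; V₄ = V₃·(P₃/P₄)^(1/γ) = 4.691 L.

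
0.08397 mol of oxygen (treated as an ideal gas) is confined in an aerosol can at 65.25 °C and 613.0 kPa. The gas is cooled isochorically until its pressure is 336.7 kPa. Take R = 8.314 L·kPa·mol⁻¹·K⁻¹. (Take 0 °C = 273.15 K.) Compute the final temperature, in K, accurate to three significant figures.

Convert: T₁ = 338.4 K.
From PV = nRT: V₁ = nRT₁/P₁ = 0.3854 L.
Isochoric, so P/T is constant: V₂ = V₁; T₂ = T₁·(P₂/P₁) = 185.9 K.

T₂ ≈ 186 K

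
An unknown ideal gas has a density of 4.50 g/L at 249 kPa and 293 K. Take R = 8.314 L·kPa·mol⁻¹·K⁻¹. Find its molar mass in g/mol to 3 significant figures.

ρ = PM/(RT) ⇒ M = ρRT/P = (4.50 × 8.314 × 293.0) / 249

M ≈ 44.0 g/mol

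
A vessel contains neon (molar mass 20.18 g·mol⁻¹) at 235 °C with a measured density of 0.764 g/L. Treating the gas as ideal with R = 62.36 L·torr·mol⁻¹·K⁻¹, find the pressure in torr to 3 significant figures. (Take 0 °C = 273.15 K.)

ρ = PM/(RT) ⇒ P = ρRT/M = (0.764 × 62.36 × 508.1) / 20.18

P ≈ 1.20e+03 torr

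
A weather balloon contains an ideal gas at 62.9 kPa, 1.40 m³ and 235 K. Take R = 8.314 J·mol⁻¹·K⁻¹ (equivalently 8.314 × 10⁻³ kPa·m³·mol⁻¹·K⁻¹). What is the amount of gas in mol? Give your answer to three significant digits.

PV = nRT ⇒ n = PV/(RT) = (62.9 × 1.40) / (8.314 × 10⁻³ × 235)

n ≈ 45.1 mol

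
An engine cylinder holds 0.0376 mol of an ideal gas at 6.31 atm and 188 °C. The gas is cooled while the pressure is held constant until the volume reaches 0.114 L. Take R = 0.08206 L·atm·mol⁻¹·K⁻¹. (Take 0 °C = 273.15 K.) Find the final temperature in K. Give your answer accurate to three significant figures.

Convert: T₁ = 461.1 K.
From PV = nRT: V₁ = nRT₁/P₁ = 0.2255 L.
Isobaric, so V/T is constant: P₂ = P₁; T₂ = T₁·(V₂/V₁) = 233.1 K.

T₂ ≈ 233 K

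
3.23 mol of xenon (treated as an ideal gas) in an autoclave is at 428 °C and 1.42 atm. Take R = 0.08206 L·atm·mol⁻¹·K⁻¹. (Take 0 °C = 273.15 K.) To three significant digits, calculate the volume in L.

V ≈ 131 L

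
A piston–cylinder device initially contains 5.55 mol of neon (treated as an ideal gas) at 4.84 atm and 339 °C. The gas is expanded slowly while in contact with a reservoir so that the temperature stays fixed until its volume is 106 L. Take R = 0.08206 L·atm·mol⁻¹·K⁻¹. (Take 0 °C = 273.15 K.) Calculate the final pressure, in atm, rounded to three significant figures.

P₂ ≈ 2.63 atm

Convert: T₁ = 612.1 K.
From PV = nRT: V₁ = nRT₁/P₁ = 57.60 L.
T constant ⇒ Boyle's law P V = const: T₂ = T₁; P₂ = P₁·(V₁/V₂) = 2.630 atm.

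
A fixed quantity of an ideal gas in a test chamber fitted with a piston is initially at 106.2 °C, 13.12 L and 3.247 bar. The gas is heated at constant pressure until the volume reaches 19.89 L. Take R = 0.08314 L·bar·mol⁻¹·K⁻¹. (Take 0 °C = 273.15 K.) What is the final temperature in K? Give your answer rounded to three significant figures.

T₂ ≈ 575 K

Convert: T₁ = 379.3 K.
Isobaric, so V/T is constant: P₂ = P₁; T₂ = T₁·(V₂/V₁) = 575.1 K.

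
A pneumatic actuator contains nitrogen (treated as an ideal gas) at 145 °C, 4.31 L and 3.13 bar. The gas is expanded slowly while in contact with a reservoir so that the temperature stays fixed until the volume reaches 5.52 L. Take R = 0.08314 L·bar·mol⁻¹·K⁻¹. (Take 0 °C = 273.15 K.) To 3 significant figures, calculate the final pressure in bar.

Convert: T₁ = 418.1 K.
Isothermal, so P V is constant: T₂ = T₁; P₂ = P₁·(V₁/V₂) = 2.444 bar.

P₂ ≈ 2.44 bar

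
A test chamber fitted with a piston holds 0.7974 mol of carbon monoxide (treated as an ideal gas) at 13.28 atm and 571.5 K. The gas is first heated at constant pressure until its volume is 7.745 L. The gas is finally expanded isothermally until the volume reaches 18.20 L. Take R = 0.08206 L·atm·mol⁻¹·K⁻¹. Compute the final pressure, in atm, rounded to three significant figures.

From PV = nRT: V₁ = nRT₁/P₁ = 2.816 L.
P constant ⇒ V ∝ T: P₂ = P₁; T₂ = T₁·(V₂/V₁) = 1572 K.
Isothermal, so P V is constant: T₃ = T₂; P₃ = P₂·(V₂/V₃) = 5.651 atm.

P₃ ≈ 5.65 atm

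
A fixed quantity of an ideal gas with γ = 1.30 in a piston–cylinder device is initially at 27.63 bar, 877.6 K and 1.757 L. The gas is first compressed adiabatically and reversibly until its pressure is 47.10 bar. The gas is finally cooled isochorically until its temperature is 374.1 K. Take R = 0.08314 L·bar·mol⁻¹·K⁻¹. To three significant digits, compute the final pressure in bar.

Reversible adiabatic, γ = 1.30: T₂ = T₁·(P₂/P₁)^((γ−1)/γ) = 992.5 K; V₂ = V₁·(P₁/P₂)^(1/γ) = 1.166 L.
Isochoric, so P/T is constant: V₃ = V₂; P₃ = P₂·(T₃/T₂) = 17.75 bar.

P₃ ≈ 17.8 bar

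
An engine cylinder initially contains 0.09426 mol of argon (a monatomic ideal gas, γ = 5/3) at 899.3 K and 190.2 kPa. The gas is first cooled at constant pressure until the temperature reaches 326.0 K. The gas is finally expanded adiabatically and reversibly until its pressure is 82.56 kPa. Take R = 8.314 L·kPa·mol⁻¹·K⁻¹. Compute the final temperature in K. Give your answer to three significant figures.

T₃ ≈ 233 K

From PV = nRT: V₁ = nRT₁/P₁ = 3.705 L.
P constant ⇒ V ∝ T: P₂ = P₁; V₂ = V₁·(T₂/T₁) = 1.343 L.
Reversible adiabatic, γ = 5/3: T₃ = T₂·(P₃/P₂)^((γ−1)/γ) = 233.5 K; V₃ = V₂·(P₂/P₃)^(1/γ) = 2.216 L.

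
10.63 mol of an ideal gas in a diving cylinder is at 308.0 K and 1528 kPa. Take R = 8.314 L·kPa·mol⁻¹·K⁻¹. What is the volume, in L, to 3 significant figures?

V ≈ 17.8 L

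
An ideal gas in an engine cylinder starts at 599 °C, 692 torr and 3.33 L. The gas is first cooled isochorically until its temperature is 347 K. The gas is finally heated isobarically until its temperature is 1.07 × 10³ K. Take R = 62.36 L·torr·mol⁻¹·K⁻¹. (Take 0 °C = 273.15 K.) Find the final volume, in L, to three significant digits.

V₃ ≈ 10.3 L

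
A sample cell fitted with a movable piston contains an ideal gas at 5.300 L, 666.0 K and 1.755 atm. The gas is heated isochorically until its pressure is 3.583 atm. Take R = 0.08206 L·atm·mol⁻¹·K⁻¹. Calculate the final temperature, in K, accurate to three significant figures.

Isochoric, so P/T is constant: V₂ = V₁; T₂ = T₁·(P₂/P₁) = 1360 K.

T₂ ≈ 1.36e+03 K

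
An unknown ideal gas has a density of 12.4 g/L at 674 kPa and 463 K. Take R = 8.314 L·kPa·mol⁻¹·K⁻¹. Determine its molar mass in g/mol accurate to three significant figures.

M ≈ 70.8 g/mol

ρ = PM/(RT) ⇒ M = ρRT/P = (12.4 × 8.314 × 463.0) / 674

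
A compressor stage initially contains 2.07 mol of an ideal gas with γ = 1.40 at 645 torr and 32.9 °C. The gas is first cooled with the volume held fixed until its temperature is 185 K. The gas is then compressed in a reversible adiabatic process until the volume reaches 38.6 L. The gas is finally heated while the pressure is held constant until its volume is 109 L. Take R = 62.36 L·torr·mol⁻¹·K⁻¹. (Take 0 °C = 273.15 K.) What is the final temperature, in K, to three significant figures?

Convert: T₁ = 306.0 K.
From PV = nRT: V₁ = nRT₁/P₁ = 61.25 L.
V constant ⇒ P ∝ T: V₂ = V₁; P₂ = P₁·(T₂/T₁) = 389.9 torr.
Reversible adiabatic, γ = 1.40: T₃ = T₂·(V₂/V₃)^(γ−1) = 222.5 K; P₃ = P₂·(V₂/V₃)^γ = 744.2 torr.
P constant ⇒ V ∝ T: P₄ = P₃; T₄ = T₃·(V₄/V₃) = 628.4 K.

T₄ ≈ 628 K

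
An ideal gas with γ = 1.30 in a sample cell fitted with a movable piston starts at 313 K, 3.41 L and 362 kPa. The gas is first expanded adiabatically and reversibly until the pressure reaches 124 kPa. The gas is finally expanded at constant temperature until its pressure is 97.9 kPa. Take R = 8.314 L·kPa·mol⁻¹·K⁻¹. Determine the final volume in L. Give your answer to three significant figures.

V₃ ≈ 9.85 L

Adiabatic (γ = 1.30), T V^(γ−1) and P V^γ constant: T₂ = T₁·(P₂/P₁)^((γ−1)/γ) = 244.4 K; V₂ = V₁·(P₁/P₂)^(1/γ) = 7.774 L.
Isothermal, so P V is constant: T₃ = T₂; V₃ = V₂·(P₂/P₃) = 9.847 L.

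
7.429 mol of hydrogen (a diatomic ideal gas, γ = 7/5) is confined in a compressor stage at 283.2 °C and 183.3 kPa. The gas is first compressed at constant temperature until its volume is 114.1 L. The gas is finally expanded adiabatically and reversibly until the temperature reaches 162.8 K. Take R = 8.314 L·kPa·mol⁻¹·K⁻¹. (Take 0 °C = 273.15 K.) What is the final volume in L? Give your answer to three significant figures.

V₃ ≈ 2.46e+03 L

Convert: T₁ = 556.3 K.
From PV = nRT: V₁ = nRT₁/P₁ = 187.5 L.
Isothermal, so P V is constant: T₂ = T₁; P₂ = P₁·(V₁/V₂) = 301.2 kPa.
Adiabatic (γ = 7/5), T V^(γ−1) and P V^γ constant: P₃ = P₂·(T₃/T₂)^(γ/(γ−1)) = 4.082 kPa; V₃ = V₂·(T₂/T₃)^(1/(γ−1)) = 2463 L.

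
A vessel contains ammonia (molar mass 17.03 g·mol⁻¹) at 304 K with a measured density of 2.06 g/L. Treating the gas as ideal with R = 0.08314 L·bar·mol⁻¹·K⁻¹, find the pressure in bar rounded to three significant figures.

ρ = PM/(RT) ⇒ P = ρRT/M = (2.06 × 0.08314 × 304.0) / 17.03

P ≈ 3.06 bar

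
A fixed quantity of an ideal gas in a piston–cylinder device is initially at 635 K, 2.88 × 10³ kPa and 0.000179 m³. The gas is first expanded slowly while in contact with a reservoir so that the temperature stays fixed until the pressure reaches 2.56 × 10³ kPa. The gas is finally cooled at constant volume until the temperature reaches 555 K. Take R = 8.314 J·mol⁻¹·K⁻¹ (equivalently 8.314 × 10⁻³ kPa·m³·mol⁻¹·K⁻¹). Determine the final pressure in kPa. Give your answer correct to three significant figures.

Isothermal, so P V is constant: T₂ = T₁; V₂ = V₁·(P₁/P₂) = 0.0002014 m³.
V constant ⇒ P ∝ T: V₃ = V₂; P₃ = P₂·(T₃/T₂) = 2237 kPa.

P₃ ≈ 2.24e+03 kPa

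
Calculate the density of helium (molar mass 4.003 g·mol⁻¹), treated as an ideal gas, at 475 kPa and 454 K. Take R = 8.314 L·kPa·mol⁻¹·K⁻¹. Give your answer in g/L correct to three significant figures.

ρ ≈ 0.504 g/L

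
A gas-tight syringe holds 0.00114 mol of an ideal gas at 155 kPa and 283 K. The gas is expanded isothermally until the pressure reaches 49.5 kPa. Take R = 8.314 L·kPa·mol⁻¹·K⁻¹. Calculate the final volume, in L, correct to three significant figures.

From PV = nRT: V₁ = nRT₁/P₁ = 0.01730 L.
T constant ⇒ Boyle's law P V = const: T₂ = T₁; V₂ = V₁·(P₁/P₂) = 0.05419 L.

V₂ ≈ 0.0542 L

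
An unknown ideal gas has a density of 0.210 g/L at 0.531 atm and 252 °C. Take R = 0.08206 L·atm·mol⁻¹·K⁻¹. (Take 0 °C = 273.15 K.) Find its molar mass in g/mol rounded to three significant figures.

M ≈ 17.0 g/mol

ρ = PM/(RT) ⇒ M = ρRT/P = (0.210 × 0.08206 × 525.1) / 0.531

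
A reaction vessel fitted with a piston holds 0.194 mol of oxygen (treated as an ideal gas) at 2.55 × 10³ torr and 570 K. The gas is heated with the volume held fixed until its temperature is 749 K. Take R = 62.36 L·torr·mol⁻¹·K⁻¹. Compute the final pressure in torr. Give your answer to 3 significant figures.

P₂ ≈ 3.35e+03 torr

From PV = nRT: V₁ = nRT₁/P₁ = 2.704 L.
V constant ⇒ P ∝ T: V₂ = V₁; P₂ = P₁·(T₂/T₁) = 3351 torr.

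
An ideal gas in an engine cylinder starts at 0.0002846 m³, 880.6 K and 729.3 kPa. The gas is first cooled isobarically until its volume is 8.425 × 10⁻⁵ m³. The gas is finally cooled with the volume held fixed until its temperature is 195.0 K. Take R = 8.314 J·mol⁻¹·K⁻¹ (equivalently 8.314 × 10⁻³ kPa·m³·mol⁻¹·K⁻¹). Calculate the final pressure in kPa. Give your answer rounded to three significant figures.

Isobaric, so V/T is constant: P₂ = P₁; T₂ = T₁·(V₂/V₁) = 260.7 K.
V constant ⇒ P ∝ T: V₃ = V₂; P₃ = P₂·(T₃/T₂) = 545.5 kPa.

P₃ ≈ 546 kPa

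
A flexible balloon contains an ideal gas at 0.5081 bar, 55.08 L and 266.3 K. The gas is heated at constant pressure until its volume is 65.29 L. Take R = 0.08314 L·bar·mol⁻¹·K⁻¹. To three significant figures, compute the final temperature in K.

T₂ ≈ 316 K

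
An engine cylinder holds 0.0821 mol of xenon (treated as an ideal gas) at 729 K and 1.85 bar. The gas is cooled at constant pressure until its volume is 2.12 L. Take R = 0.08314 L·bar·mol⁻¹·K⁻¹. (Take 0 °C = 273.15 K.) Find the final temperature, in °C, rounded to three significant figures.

T₂ ≈ 301 °C

From PV = nRT: V₁ = nRT₁/P₁ = 2.690 L.
Isobaric, so V/T is constant: P₂ = P₁; T₂ = T₁·(V₂/V₁) = 574.6 K.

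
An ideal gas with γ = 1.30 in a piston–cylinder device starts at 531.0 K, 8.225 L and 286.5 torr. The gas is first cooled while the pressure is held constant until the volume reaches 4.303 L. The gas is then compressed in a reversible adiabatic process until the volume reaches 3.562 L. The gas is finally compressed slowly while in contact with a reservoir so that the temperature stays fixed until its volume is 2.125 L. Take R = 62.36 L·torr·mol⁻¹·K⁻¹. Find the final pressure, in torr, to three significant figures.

P₄ ≈ 614 torr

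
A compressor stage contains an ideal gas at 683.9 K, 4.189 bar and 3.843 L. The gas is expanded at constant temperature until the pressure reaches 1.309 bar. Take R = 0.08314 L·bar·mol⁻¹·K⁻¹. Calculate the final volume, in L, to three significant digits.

T constant ⇒ Boyle's law P V = const: T₂ = T₁; V₂ = V₁·(P₁/P₂) = 12.30 L.

V₂ ≈ 12.3 L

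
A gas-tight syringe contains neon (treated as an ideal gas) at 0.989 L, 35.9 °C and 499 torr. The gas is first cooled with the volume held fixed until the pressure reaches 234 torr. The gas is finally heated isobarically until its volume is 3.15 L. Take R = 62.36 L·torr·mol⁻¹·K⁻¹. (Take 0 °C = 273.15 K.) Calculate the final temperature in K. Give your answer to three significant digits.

Convert: T₁ = 309.0 K.
V constant ⇒ P ∝ T: V₂ = V₁; T₂ = T₁·(P₂/P₁) = 144.9 K.
P constant ⇒ V ∝ T: P₃ = P₂; T₃ = T₂·(V₃/V₂) = 461.6 K.

T₃ ≈ 462 K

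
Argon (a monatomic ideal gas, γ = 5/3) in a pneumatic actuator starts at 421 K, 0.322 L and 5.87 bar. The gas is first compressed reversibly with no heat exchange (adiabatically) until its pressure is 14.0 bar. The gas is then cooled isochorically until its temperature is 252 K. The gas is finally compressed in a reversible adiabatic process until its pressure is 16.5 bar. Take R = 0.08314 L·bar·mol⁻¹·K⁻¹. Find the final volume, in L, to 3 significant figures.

Reversible adiabatic, γ = 5/3: T₂ = T₁·(P₂/P₁)^((γ−1)/γ) = 596.0 K; V₂ = V₁·(P₁/P₂)^(1/γ) = 0.1911 L.
V constant ⇒ P ∝ T: V₃ = V₂; P₃ = P₂·(T₃/T₂) = 5.919 bar.
Reversible adiabatic, γ = 5/3: T₄ = T₃·(P₄/P₃)^((γ−1)/γ) = 379.7 K; V₄ = V₃·(P₃/P₄)^(1/γ) = 0.1033 L.

V₄ ≈ 0.103 L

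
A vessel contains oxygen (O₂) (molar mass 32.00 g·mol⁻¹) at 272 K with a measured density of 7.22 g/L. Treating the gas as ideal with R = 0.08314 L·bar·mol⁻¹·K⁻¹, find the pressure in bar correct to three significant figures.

ρ = PM/(RT) ⇒ P = ρRT/M = (7.22 × 0.08314 × 272.0) / 32.00

P ≈ 5.10 bar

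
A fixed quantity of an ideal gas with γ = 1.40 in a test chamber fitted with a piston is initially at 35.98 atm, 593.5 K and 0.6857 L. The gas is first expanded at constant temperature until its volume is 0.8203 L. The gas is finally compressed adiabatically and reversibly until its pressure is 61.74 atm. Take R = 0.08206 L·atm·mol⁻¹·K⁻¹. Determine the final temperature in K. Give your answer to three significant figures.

T₃ ≈ 729 K

T constant ⇒ Boyle's law P V = const: T₂ = T₁; P₂ = P₁·(V₁/V₂) = 30.08 atm.
Adiabatic (γ = 1.40), T V^(γ−1) and P V^γ constant: T₃ = T₂·(P₃/P₂)^((γ−1)/γ) = 728.9 K; V₃ = V₂·(P₂/P₃)^(1/γ) = 0.4908 L.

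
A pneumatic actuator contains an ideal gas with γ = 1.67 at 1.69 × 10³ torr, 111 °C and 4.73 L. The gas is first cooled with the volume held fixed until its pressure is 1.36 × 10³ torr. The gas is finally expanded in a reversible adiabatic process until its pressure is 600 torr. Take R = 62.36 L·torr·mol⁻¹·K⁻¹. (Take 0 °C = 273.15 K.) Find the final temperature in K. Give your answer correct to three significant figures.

T₃ ≈ 223 K

Convert: T₁ = 384.1 K.
V constant ⇒ P ∝ T: V₂ = V₁; T₂ = T₁·(P₂/P₁) = 309.1 K.
Adiabatic (γ = 1.67), T V^(γ−1) and P V^γ constant: T₃ = T₂·(P₃/P₂)^((γ−1)/γ) = 222.6 K; V₃ = V₂·(P₂/P₃)^(1/γ) = 7.721 L.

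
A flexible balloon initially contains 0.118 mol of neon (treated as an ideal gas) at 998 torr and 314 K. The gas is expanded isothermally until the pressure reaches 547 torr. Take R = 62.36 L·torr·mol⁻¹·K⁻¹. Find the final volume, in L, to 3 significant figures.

From PV = nRT: V₁ = nRT₁/P₁ = 2.315 L.
Isothermal, so P V is constant: T₂ = T₁; V₂ = V₁·(P₁/P₂) = 4.224 L.

V₂ ≈ 4.22 L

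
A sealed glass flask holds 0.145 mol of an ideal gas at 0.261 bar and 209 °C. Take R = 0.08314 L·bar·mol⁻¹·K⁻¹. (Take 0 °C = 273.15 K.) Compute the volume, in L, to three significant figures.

Convert: T = 482.15 K.
PV = nRT ⇒ V = nRT/P = (0.145 × 0.08314 × 482.15) / 0.261

V ≈ 22.3 L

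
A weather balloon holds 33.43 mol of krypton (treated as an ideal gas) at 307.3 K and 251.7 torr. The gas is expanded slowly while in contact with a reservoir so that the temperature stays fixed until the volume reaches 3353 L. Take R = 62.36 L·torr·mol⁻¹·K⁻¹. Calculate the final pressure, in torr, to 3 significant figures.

P₂ ≈ 191 torr

From PV = nRT: V₁ = nRT₁/P₁ = 2545 L.
T constant ⇒ Boyle's law P V = const: T₂ = T₁; P₂ = P₁·(V₁/V₂) = 191.1 torr.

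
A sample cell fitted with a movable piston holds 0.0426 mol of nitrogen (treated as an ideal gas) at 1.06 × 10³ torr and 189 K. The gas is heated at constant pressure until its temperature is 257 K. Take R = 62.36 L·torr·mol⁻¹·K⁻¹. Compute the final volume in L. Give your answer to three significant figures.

V₂ ≈ 0.644 L

From PV = nRT: V₁ = nRT₁/P₁ = 0.4737 L.
Isobaric, so V/T is constant: P₂ = P₁; V₂ = V₁·(T₂/T₁) = 0.6441 L.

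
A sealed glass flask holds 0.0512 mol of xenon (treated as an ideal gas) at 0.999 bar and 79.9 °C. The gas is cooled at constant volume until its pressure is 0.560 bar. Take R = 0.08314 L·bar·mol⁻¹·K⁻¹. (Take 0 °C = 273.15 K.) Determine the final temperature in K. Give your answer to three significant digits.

T₂ ≈ 198 K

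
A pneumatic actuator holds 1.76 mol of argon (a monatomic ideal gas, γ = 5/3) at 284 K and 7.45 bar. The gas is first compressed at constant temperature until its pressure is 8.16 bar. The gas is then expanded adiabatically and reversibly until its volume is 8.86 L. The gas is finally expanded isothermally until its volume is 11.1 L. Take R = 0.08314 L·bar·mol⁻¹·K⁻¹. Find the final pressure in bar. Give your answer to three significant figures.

P₄ ≈ 2.59 bar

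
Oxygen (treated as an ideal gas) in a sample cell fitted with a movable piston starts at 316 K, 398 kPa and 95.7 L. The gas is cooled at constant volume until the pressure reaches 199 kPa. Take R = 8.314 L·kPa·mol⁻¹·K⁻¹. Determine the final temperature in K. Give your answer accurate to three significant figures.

Isochoric, so P/T is constant: V₂ = V₁; T₂ = T₁·(P₂/P₁) = 158.0 K.

T₂ ≈ 158 K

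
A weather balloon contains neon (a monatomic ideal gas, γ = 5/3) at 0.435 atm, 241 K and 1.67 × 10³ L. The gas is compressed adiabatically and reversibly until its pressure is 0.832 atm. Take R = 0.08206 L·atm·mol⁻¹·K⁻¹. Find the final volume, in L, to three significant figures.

Reversible adiabatic, γ = 5/3: T₂ = T₁·(P₂/P₁)^((γ−1)/γ) = 312.4 K; V₂ = V₁·(P₁/P₂)^(1/γ) = 1132 L.

V₂ ≈ 1.13e+03 L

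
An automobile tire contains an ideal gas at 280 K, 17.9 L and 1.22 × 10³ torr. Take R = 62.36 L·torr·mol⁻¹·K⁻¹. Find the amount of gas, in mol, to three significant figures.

n ≈ 1.25 mol

PV = nRT ⇒ n = PV/(RT) = (1.22e+03 × 17.9) / (62.36 × 280)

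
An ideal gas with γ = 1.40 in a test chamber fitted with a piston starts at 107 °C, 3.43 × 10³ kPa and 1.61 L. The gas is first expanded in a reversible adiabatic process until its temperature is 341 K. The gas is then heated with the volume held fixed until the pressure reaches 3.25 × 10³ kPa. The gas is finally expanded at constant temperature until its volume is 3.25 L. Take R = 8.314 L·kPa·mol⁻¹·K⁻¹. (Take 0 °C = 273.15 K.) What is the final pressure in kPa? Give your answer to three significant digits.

P₄ ≈ 2.11e+03 kPa

Convert: T₁ = 380.1 K.
Adiabatic (γ = 1.40), T V^(γ−1) and P V^γ constant: P₂ = P₁·(T₂/T₁)^(γ/(γ−1)) = 2345 kPa; V₂ = V₁·(T₁/T₂)^(1/(γ−1)) = 2.113 L.
V constant ⇒ P ∝ T: V₃ = V₂; T₃ = T₂·(P₃/P₂) = 472.7 K.
Isothermal, so P V is constant: T₄ = T₃; P₄ = P₃·(V₃/V₄) = 2113 kPa.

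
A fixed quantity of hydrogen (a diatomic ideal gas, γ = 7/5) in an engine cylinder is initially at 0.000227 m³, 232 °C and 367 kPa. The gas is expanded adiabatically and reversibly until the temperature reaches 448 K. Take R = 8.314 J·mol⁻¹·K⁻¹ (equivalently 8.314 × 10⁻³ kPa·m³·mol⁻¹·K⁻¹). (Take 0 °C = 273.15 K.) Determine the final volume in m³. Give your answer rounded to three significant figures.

V₂ ≈ 0.000306 m³

Convert: T₁ = 505.1 K.
Adiabatic (γ = 7/5), T V^(γ−1) and P V^γ constant: P₂ = P₁·(T₂/T₁)^(γ/(γ−1)) = 241.1 kPa; V₂ = V₁·(T₁/T₂)^(1/(γ−1)) = 0.0003065 m³.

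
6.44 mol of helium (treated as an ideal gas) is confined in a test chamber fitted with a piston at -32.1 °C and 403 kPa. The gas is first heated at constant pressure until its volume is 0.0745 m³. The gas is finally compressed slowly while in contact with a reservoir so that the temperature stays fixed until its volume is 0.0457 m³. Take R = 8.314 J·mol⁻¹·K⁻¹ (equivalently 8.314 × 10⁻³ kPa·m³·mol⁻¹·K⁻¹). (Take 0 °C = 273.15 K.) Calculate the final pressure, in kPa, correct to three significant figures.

P₃ ≈ 657 kPa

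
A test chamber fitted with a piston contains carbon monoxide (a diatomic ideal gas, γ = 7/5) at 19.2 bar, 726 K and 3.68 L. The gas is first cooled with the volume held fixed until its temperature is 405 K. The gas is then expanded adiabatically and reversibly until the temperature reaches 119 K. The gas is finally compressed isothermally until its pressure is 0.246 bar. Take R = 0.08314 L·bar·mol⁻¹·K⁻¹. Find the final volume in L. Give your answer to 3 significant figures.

Isochoric, so P/T is constant: V₂ = V₁; P₂ = P₁·(T₂/T₁) = 10.71 bar.
Reversible adiabatic, γ = 7/5: P₃ = P₂·(T₃/T₂)^(γ/(γ−1)) = 0.1473 bar; V₃ = V₂·(T₂/T₃)^(1/(γ−1)) = 78.64 L.
T constant ⇒ Boyle's law P V = const: T₄ = T₃; V₄ = V₃·(P₃/P₄) = 47.08 L.

V₄ ≈ 47.1 L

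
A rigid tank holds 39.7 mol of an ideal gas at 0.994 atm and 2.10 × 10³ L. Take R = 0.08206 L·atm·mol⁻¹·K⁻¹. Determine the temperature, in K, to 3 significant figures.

PV = nRT ⇒ T = PV/(nR) = (0.994 × 2.10e+03) / (39.7 × 0.08206)

T ≈ 641 K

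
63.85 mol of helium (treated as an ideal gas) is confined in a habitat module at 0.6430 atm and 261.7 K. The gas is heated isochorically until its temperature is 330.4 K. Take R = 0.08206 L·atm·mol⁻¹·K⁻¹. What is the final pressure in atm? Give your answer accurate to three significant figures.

P₂ ≈ 0.812 atm

From PV = nRT: V₁ = nRT₁/P₁ = 2132 L.
Isochoric, so P/T is constant: V₂ = V₁; P₂ = P₁·(T₂/T₁) = 0.8118 atm.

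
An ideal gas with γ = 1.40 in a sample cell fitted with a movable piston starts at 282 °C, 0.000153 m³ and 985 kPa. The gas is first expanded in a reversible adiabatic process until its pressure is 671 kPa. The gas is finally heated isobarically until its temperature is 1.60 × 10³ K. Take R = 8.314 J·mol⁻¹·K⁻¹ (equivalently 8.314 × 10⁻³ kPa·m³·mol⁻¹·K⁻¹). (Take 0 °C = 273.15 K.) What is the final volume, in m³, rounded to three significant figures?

Convert: T₁ = 555.1 K.
Reversible adiabatic, γ = 1.40: T₂ = T₁·(P₂/P₁)^((γ−1)/γ) = 497.5 K; V₂ = V₁·(P₁/P₂)^(1/γ) = 0.0002013 m³.
Isobaric, so V/T is constant: P₃ = P₂; V₃ = V₂·(T₃/T₂) = 0.0006473 m³.

V₃ ≈ 0.000647 m³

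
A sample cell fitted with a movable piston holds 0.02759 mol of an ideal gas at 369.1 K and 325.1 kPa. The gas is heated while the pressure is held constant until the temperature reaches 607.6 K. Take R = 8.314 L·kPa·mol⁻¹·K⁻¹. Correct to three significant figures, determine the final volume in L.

V₂ ≈ 0.429 L

From PV = nRT: V₁ = nRT₁/P₁ = 0.2604 L.
P constant ⇒ V ∝ T: P₂ = P₁; V₂ = V₁·(T₂/T₁) = 0.4287 L.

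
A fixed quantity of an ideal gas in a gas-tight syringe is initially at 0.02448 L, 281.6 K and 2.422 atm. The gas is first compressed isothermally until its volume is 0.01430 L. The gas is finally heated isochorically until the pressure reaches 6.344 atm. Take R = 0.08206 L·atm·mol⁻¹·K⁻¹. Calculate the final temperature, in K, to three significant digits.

T constant ⇒ Boyle's law P V = const: T₂ = T₁; P₂ = P₁·(V₁/V₂) = 4.146 atm.
Isochoric, so P/T is constant: V₃ = V₂; T₃ = T₂·(P₃/P₂) = 430.9 K.

T₃ ≈ 431 K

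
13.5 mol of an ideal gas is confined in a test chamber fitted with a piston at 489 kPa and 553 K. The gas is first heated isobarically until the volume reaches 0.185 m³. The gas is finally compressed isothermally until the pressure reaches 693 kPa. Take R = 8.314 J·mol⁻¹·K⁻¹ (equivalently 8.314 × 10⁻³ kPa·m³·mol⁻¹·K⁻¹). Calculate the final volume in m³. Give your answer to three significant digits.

V₃ ≈ 0.131 m³

From PV = nRT: V₁ = nRT₁/P₁ = 0.1269 m³.
P constant ⇒ V ∝ T: P₂ = P₁; T₂ = T₁·(V₂/V₁) = 806.0 K.
T constant ⇒ Boyle's law P V = const: T₃ = T₂; V₃ = V₂·(P₂/P₃) = 0.1305 m³.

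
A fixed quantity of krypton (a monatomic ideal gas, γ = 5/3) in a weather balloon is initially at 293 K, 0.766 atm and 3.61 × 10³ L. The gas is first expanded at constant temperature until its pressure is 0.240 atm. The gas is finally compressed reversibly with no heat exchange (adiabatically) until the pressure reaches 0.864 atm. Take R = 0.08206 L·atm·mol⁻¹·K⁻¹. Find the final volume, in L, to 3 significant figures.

T constant ⇒ Boyle's law P V = const: T₂ = T₁; V₂ = V₁·(P₁/P₂) = 1.152e+04 L.
Reversible adiabatic, γ = 5/3: T₃ = T₂·(P₃/P₂)^((γ−1)/γ) = 489.1 K; V₃ = V₂·(P₂/P₃)^(1/γ) = 5342 L.

V₃ ≈ 5.34e+03 L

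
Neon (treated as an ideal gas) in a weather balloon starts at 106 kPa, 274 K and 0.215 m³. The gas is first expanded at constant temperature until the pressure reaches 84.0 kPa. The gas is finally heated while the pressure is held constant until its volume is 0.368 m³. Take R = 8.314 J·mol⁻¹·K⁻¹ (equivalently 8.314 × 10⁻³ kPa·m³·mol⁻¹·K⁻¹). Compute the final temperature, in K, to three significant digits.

T constant ⇒ Boyle's law P V = const: T₂ = T₁; V₂ = V₁·(P₁/P₂) = 0.2713 m³.
P constant ⇒ V ∝ T: P₃ = P₂; T₃ = T₂·(V₃/V₂) = 371.6 K.

T₃ ≈ 372 K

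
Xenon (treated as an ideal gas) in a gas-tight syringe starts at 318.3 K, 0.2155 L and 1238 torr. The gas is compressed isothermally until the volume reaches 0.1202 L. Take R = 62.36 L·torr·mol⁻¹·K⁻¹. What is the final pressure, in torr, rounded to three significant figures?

T constant ⇒ Boyle's law P V = const: T₂ = T₁; P₂ = P₁·(V₁/V₂) = 2220 torr.

P₂ ≈ 2.22e+03 torr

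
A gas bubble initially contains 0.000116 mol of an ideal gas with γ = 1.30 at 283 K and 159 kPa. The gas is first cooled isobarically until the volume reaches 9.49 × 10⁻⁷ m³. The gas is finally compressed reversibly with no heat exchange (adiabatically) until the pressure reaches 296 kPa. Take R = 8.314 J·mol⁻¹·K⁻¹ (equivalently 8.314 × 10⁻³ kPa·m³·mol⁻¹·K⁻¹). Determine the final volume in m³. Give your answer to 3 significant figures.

V₃ ≈ 5.88e-07 m³

From PV = nRT: V₁ = nRT₁/P₁ = 1.717e-06 m³.
P constant ⇒ V ∝ T: P₂ = P₁; T₂ = T₁·(V₂/V₁) = 156.5 K.
Reversible adiabatic, γ = 1.30: T₃ = T₂·(P₃/P₂)^((γ−1)/γ) = 180.6 K; V₃ = V₂·(P₂/P₃)^(1/γ) = 5.884e-07 m³.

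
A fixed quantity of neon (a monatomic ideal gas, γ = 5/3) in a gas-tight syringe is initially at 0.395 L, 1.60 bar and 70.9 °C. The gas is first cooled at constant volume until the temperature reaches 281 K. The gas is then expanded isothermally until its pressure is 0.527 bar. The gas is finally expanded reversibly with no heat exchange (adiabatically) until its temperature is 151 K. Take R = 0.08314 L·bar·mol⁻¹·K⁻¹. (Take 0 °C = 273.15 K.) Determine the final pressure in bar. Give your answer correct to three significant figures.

P₄ ≈ 0.112 bar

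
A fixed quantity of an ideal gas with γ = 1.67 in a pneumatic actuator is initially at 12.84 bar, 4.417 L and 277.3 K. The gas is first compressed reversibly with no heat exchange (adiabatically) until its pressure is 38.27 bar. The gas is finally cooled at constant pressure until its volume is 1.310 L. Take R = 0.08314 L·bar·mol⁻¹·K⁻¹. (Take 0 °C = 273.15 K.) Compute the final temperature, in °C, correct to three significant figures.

T₃ ≈ -28.0 °C

Adiabatic (γ = 1.67), T V^(γ−1) and P V^γ constant: T₂ = T₁·(P₂/P₁)^((γ−1)/γ) = 429.8 K; V₂ = V₁·(P₁/P₂)^(1/γ) = 2.297 L.
P constant ⇒ V ∝ T: P₃ = P₂; T₃ = T₂·(V₃/V₂) = 245.1 K.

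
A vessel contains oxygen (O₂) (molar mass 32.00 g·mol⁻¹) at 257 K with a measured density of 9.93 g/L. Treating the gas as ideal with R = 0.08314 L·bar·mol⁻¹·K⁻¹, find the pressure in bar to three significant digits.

P ≈ 6.63 bar

ρ = PM/(RT) ⇒ P = ρRT/M = (9.93 × 0.08314 × 257.0) / 32.00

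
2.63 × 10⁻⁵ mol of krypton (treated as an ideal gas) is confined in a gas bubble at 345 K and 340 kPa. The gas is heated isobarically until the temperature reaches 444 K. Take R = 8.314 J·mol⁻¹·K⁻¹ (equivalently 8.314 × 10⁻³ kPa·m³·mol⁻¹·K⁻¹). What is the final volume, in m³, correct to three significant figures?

V₂ ≈ 2.86e-07 m³

From PV = nRT: V₁ = nRT₁/P₁ = 2.219e-07 m³.
P constant ⇒ V ∝ T: P₂ = P₁; V₂ = V₁·(T₂/T₁) = 2.855e-07 m³.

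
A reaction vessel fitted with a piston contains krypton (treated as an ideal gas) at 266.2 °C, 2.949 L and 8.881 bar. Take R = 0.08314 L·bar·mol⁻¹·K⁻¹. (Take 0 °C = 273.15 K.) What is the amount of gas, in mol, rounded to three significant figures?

n ≈ 0.584 mol

Convert: T = 539.35 K.
PV = nRT ⇒ n = PV/(RT) = (8.881 × 2.949) / (0.08314 × 539.35)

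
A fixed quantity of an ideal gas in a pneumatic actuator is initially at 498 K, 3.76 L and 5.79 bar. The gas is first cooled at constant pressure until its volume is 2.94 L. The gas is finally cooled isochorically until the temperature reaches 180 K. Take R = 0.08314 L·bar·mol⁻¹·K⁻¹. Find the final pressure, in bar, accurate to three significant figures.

P₃ ≈ 2.68 bar

Isobaric, so V/T is constant: P₂ = P₁; T₂ = T₁·(V₂/V₁) = 389.4 K.
V constant ⇒ P ∝ T: V₃ = V₂; P₃ = P₂·(T₃/T₂) = 2.676 bar.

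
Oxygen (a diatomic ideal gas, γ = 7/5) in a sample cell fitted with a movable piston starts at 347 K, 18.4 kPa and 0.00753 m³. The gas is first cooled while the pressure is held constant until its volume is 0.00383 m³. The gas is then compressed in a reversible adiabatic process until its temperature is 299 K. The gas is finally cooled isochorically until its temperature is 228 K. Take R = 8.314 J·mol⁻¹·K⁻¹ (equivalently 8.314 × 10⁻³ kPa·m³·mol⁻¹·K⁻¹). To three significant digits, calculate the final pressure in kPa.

P₄ ≈ 88.8 kPa

Isobaric, so V/T is constant: P₂ = P₁; T₂ = T₁·(V₂/V₁) = 176.5 K.
Adiabatic (γ = 7/5), T V^(γ−1) and P V^γ constant: P₃ = P₂·(T₃/T₂)^(γ/(γ−1)) = 116.4 kPa; V₃ = V₂·(T₂/T₃)^(1/(γ−1)) = 0.001025 m³.
Isochoric, so P/T is constant: V₄ = V₃; P₄ = P₃·(T₄/T₃) = 88.79 kPa.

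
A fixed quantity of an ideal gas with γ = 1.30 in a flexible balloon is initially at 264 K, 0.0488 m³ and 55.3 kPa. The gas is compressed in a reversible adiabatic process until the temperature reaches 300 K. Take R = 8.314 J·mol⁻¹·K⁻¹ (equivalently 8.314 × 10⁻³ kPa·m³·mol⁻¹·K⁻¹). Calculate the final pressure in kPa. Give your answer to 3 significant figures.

P₂ ≈ 96.2 kPa

Adiabatic (γ = 1.30), T V^(γ−1) and P V^γ constant: P₂ = P₁·(T₂/T₁)^(γ/(γ−1)) = 96.23 kPa; V₂ = V₁·(T₁/T₂)^(1/(γ−1)) = 0.03187 m³.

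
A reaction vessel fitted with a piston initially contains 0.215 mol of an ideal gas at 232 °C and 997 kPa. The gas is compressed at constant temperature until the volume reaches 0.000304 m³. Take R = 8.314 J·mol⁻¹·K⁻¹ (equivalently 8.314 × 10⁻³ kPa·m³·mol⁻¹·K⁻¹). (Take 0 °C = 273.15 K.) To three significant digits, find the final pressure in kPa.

P₂ ≈ 2.97e+03 kPa

Convert: T₁ = 505.1 K.
From PV = nRT: V₁ = nRT₁/P₁ = 0.0009057 m³.
Isothermal, so P V is constant: T₂ = T₁; P₂ = P₁·(V₁/V₂) = 2970 kPa.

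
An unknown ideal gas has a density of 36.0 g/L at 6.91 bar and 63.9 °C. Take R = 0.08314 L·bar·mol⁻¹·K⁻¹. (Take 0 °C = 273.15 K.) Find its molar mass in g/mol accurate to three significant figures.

M ≈ 146 g/mol

ρ = PM/(RT) ⇒ M = ρRT/P = (36.0 × 0.08314 × 337.0) / 6.91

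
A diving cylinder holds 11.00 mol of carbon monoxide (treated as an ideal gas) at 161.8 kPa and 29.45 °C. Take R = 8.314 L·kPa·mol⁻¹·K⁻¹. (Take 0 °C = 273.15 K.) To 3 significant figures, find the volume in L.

V ≈ 171 L

Convert: T = 302.60 K.
PV = nRT ⇒ V = nRT/P = (11.00 × 8.314 × 302.60) / 161.8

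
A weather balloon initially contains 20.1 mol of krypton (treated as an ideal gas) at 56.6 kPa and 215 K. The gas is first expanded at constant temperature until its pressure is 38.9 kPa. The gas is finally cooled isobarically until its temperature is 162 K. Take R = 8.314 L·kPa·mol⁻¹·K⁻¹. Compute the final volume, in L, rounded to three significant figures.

V₃ ≈ 696 L

From PV = nRT: V₁ = nRT₁/P₁ = 634.8 L.
Isothermal, so P V is constant: T₂ = T₁; V₂ = V₁·(P₁/P₂) = 923.6 L.
Isobaric, so V/T is constant: P₃ = P₂; V₃ = V₂·(T₃/T₂) = 695.9 L.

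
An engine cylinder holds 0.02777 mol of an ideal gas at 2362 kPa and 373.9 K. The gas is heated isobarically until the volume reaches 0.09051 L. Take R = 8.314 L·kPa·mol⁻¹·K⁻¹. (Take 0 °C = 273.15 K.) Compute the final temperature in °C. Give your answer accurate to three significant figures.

T₂ ≈ 653 °C

From PV = nRT: V₁ = nRT₁/P₁ = 0.03655 L.
P constant ⇒ V ∝ T: P₂ = P₁; T₂ = T₁·(V₂/V₁) = 926.0 K.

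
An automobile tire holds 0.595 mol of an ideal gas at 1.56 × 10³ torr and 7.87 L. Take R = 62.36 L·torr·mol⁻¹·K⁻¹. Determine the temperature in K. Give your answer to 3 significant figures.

T ≈ 331 K

PV = nRT ⇒ T = PV/(nR) = (1.56e+03 × 7.87) / (0.595 × 62.36)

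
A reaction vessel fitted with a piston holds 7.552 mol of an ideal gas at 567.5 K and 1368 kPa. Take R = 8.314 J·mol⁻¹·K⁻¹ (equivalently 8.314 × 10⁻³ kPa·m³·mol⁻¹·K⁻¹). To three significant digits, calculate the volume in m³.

V ≈ 0.0260 m³

PV = nRT ⇒ V = nRT/P = (7.552 × 8.314 × 10⁻³ × 567.5) / 1368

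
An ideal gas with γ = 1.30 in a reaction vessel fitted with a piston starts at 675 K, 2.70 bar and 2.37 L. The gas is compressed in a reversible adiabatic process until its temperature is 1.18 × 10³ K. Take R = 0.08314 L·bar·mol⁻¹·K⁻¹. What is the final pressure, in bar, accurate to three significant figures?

P₂ ≈ 30.4 bar

Reversible adiabatic, γ = 1.30: P₂ = P₁·(T₂/T₁)^(γ/(γ−1)) = 30.38 bar; V₂ = V₁·(T₁/T₂)^(1/(γ−1)) = 0.3683 L.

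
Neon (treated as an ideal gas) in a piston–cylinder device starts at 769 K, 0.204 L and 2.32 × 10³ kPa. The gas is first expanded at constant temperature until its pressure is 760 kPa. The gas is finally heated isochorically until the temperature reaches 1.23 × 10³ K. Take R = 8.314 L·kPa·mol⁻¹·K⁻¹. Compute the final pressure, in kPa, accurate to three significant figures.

P₃ ≈ 1.22e+03 kPa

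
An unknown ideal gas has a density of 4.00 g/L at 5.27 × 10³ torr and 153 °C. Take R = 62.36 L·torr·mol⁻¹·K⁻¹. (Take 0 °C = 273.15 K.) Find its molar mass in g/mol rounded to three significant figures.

ρ = PM/(RT) ⇒ M = ρRT/P = (4.00 × 62.36 × 426.1) / 5.27e+03

M ≈ 20.2 g/mol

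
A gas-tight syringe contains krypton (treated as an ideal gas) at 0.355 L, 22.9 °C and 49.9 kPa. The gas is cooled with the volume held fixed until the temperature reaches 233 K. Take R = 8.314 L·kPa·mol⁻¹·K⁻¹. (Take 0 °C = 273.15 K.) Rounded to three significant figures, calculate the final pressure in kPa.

P₂ ≈ 39.3 kPa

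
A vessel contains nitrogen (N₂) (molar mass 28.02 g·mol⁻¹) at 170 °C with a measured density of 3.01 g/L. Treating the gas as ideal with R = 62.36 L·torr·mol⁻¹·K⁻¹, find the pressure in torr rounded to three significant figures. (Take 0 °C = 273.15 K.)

ρ = PM/(RT) ⇒ P = ρRT/M = (3.01 × 62.36 × 443.1) / 28.02

P ≈ 2.97e+03 torr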